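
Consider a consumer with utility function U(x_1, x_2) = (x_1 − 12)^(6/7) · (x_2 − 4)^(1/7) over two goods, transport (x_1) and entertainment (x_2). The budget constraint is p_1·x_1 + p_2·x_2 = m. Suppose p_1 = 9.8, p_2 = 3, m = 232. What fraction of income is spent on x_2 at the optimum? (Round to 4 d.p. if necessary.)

share on x_2 = 0.1148

This is Cobb-Douglas in (x_1−12, x_2−4): tangency gives 6/7·p_2·(x_2−4) = 1/7·p_1·(x_1−12).
Substituting into the budget: x_1* = 12 + 6/7·(m − 12·p_1 − 4·p_2)/p_1, and x_2* = 4 + 1/7·(…)/p_2.
Discretionary income = 232 − 12·9.8 − 4·3 = 102.4; x_1* = 12 + 6/7·102.4/9.8 = 20.9563; x_2* = 4 + 1/7·102.4/3 = 8.8762.
Expenditure on x_2: 3·8.8762 = 26.6286; share = 0.1148.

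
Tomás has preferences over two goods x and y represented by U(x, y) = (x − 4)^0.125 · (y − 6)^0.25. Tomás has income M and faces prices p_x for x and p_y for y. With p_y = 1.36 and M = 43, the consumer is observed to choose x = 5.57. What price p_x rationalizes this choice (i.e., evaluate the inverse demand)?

This is Cobb-Douglas in (x−4, y−6): tangency gives 0.125·p_y·(y−6) = 0.25·p_x·(x−4).
Substituting into the budget: x* = 4 + 1/3·(M − 4·p_x − 6·p_y)/p_x, and y* = 6 + 2/3·(…)/p_y.
Set x* = 5.57 in the demand function and solve for p_x: p_x = 4.

p_x = 4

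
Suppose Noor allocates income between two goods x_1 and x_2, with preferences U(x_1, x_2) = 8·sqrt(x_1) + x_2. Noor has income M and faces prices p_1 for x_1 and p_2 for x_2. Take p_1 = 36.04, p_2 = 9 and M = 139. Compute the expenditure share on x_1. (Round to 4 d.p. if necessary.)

share on x_1 = 0.2587

Utility is quasi-linear in x_2; the FOC for x_1 is 4/√x_1 = p_1/p_2.
Solve: √x_1 = 4·p_2/p_1, so x_1*(p_1,p_2) = (4·p_2/p_1)², and x_2* = (M − p_1·x_1*)/p_2.
Plugging in: x_1* = (4·9/36.04)² = 0.9978, x_2* = 11.4489.
Expenditure on x_1: 36.04·0.9978 = 35.96; share = 0.2587.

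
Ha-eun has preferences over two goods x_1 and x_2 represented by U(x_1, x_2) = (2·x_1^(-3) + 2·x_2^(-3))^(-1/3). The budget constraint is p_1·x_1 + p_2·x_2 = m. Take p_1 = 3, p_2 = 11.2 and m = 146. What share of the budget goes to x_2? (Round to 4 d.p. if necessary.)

MRS = MU_x_1/MU_x_2 = (x_2/x_1)^(4). Set equal to p_1/p_2.
Solve for the ratio: x_2/x_1 = [p_1/p_2]^(0.25).
Substitute x_2 = (x_2/x_1)·x_1 into the budget: x_1* = m/(p_1 + p_2·(x_2/x_1)).
Numerically x_2/x_1 = 0.719409, so x_1* = 146/(3 + 11.2·0.719409) = 13.2039 and x_2* = 0.719409·13.2039 = 9.499.
Expenditure on x_2: 11.2·9.499 = 106.3884; share = 0.7287.

share on x_2 = 0.7287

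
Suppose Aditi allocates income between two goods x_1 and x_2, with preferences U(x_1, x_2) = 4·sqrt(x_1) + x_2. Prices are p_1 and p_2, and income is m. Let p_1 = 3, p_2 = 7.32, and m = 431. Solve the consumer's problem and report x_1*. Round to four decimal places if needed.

x_1* = 23.8144

Thus x_1* = (2·p_2/p_1)² — independent of m — with the rest of income spent on x_2.
Plugging in: x_1* = (2·7.32/3)² = 23.8144.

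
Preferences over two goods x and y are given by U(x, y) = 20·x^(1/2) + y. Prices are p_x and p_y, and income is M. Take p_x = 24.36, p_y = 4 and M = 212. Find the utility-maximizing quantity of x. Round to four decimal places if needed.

x* = 2.6963

Utility is quasi-linear in y; the FOC for x is 10/√x = p_x/p_y.
Thus x* = (10·p_y/p_x)² — independent of M — with the rest of income spent on y.
Plugging in: x* = (10·4/24.36)² = 2.6963.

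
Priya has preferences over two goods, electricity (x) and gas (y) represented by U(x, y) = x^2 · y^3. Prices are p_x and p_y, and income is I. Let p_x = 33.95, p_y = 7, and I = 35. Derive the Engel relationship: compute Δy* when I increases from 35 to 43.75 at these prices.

MU_x/MU_y = (2·y)/(3·x); tangency sets this equal to p_x/p_y.
So 2·p_y·y = 3·p_x·x; combined with the budget, a share 0.4 of income goes to x.
Demand: x*(p_x,p_y,I) = 0.4·I/p_x and y* = 0.6·I/p_y.
At p_x=33.95, p_y=7, I=35: y* = 0.6·35/7 = 3.
At I' = 43.75: y* = 3.75. Change: 3.75 − 3 = 0.75.

Δy* = 0.75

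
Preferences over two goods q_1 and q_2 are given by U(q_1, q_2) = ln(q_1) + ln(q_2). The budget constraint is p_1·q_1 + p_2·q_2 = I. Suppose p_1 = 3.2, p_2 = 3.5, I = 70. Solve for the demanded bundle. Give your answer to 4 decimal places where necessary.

Demand: q_1*(p_1,p_2,I) = 0.5·I/p_1 and q_2* = 0.5·I/p_2.
At p_1=3.2, p_2=3.5, I=70: q_1* = 0.5·70/3.2 = 10.9375, q_2* = 10.

q_1* = 10.9375, q_2* = 10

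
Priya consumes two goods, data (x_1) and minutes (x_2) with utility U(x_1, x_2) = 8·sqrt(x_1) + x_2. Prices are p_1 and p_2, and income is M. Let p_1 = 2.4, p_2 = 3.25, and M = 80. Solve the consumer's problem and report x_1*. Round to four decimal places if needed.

Utility is quasi-linear in x_2; the FOC for x_1 is 4/√x_1 = p_1/p_2.
Solve: √x_1 = 4·p_2/p_1, so x_1*(p_1,p_2) = (4·p_2/p_1)², and x_2* = (M − p_1·x_1*)/p_2.
Plugging in: x_1* = (4·3.25/2.4)² = 29.3403.

x_1* = 29.3403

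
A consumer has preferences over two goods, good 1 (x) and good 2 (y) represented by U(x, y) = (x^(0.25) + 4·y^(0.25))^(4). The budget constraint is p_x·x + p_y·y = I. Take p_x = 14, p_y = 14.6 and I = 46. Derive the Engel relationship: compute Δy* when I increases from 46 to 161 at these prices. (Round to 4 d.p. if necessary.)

From the CES first-order condition, (1/4)·(y/x)^(0.75) = p_x/p_y.
Solve for the ratio: y/x = [4·p_x/p_y]^(4/3).
Substitute y = (y/x)·x into the budget: x* = I/(p_x + p_y·(y/x)).
Numerically y/x = 6.004086, so x* = 46/(14 + 14.6·6.004086) = 0.4525 and y* = 6.004086·0.4525 = 2.7168.
At I' = 161: y* = 9.5088. Change: 9.5088 − 2.7168 = 6.792.

Δy* = 6.792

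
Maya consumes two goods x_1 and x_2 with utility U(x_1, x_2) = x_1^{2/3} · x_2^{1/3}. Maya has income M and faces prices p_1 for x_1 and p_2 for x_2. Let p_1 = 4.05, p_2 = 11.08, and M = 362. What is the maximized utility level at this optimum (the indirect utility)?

The MRS is 2·x_2/x_1. Set MRS = p_1/p_2.
So 2/3·p_2·x_2 = 1/3·p_1·x_1; combined with the budget, a share 2/3 of income goes to x_1.
Demand: x_1*(p_1,p_2,M) = 2/3·M/p_1 and x_2* = 1/3·M/p_2.
At p_1=4.05, p_2=11.08, M=362: x_1* = 2/3·362/4.05 = 59.5885, x_2* = 10.8905.
Utility at the optimum: U(59.5885, 10.8905) = 33.8161.

V = 33.8161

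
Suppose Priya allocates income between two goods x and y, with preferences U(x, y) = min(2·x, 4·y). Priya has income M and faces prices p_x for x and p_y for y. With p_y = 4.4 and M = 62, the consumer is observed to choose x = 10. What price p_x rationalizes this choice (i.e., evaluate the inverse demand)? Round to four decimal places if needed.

p_x = 4

Leontief preferences: the optimum is at the kink where x/4 = y/2, i.e. y = (1/2)·x.
Budget: p_x·x + p_y·(1/2)·x = M, so (4·p_x + 2·p_y)·x = 4·M.
Demand: x*(p_x,p_y,M) = 4·M/(4·p_x + 2·p_y), y* = 2·M/(4·p_x + 2·p_y).
Set x* = 10 in the demand function and solve for p_x: p_x = 4.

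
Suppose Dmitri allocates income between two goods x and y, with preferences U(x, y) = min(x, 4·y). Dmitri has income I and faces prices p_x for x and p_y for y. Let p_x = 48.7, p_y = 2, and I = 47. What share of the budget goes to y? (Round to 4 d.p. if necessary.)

share on y = 0.0102

With perfect complements, no substitution: consume in ratio x:y = 4:1.
Budget: p_x·x + p_y·(1/4)·x = I, so (4·p_x + p_y)·x = 4·I.
Demand: x*(p_x,p_y,I) = 4·I/(4·p_x + p_y), y* = I/(4·p_x + p_y).
Here 4·48.7 + 2 = 196.8, giving x* = 0.9553 and y* = 0.2388.
Expenditure on y: 2·0.2388 = 0.4776; share = 0.0102.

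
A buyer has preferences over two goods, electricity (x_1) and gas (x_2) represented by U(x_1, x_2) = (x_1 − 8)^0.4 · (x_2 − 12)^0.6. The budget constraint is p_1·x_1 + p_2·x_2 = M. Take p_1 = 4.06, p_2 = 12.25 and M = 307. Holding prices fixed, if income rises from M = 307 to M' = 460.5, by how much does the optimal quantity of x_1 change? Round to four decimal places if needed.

Δx_1* = 15.1232

This is Cobb-Douglas in (x_1−8, x_2−12): tangency gives 0.4·p_2·(x_2−12) = 0.6·p_1·(x_1−8).
After buying the subsistence bundle (8, 12), a share 0.4 of the remaining income goes to x_1: x_1* = 8 + 0.4·(M − 8p_1 − 12p_2)/p_1.
Discretionary income = 307 − 8·4.06 − 12·12.25 = 127.52; x_1* = 8 + 0.4·127.52/4.06 = 20.5635.
At M' = 460.5: x_1* = 35.6867. Change: 35.6867 − 20.5635 = 15.1232.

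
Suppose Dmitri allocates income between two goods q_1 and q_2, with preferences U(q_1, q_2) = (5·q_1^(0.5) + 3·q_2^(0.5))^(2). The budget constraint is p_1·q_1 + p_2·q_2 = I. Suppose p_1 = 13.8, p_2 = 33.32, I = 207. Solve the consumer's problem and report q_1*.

MU_q_1 ∝ 5·q_1^(-0.5), MU_q_2 ∝ 3·q_2^(-0.5), so MRS = (5/3)·(q_2/q_1)^(0.5) = p_1/p_2.
Solve for the ratio: q_2/q_1 = [(3/5)·p_1/p_2]^(2).
Substitute q_2 = (q_2/q_1)·q_1 into the budget: q_1* = I/(p_1 + p_2·(q_2/q_1)).
Numerically q_2/q_1 = 0.061752, so q_1* = 207/(13.8 + 33.32·0.061752) = 13.0537.

q_1* = 13.0537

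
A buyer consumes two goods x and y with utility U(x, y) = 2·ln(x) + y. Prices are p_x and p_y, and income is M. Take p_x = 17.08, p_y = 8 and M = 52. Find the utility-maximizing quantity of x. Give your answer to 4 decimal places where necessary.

x* = 0.9368

Set MRS = p_x/p_y: (2/x)/1 = p_x/p_y.
So x*(p_x,p_y) = 2·p_y/p_x, independent of income; and y* = (M − 2·p_y)/p_y.
At the given prices: x* = 2·8/17.08 = 0.9368.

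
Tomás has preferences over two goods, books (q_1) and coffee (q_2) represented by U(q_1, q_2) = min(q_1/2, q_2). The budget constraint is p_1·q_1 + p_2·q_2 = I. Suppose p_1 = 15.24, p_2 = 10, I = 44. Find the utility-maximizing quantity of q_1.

q_1* = 2.1739

Leontief preferences: the optimum is at the kink where q_1/2 = q_2/1, i.e. q_2 = (1/2)·q_1.
Budget: p_1·q_1 + p_2·(1/2)·q_1 = I, so (2·p_1 + p_2)·q_1 = 2·I.
Demand: q_1*(p_1,p_2,I) = 2·I/(2·p_1 + p_2), q_2* = I/(2·p_1 + p_2).
Here 2·15.24 + 10 = 40.48, giving q_1* = 2.1739.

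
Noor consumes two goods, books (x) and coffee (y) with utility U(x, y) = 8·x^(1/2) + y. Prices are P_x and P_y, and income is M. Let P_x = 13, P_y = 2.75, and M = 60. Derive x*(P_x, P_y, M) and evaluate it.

Set MRS = P_x/P_y: 4·x^(−1/2) = P_x/P_y.
Thus x* = (4·P_y/P_x)² — independent of M — with the rest of income spent on y.
Plugging in: x* = (4·2.75/13)² = 0.716.

x* = 0.716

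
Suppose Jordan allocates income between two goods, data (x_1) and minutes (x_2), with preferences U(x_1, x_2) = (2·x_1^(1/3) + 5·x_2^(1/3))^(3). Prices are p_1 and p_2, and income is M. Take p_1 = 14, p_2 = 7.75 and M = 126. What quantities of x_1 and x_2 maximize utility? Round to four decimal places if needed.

x_1* = 1.4257, x_2* = 13.6827

MRS = MU_x_1/MU_x_2 = (2/5)·(x_2/x_1)^(2/3). Set equal to p_1/p_2.
Solve for the ratio: x_2/x_1 = [(5/2)·p_1/p_2]^(1.5).
With the ratio pinned down, the budget gives x_1* = M/(p_1 + p_2·(x_2/x_1)) and x_2* = (x_2/x_1)·x_1*.
Numerically x_2/x_1 = 9.59731, so x_1* = 126/(14 + 7.75·9.59731) = 1.4257 and x_2* = 9.59731·1.4257 = 13.6827.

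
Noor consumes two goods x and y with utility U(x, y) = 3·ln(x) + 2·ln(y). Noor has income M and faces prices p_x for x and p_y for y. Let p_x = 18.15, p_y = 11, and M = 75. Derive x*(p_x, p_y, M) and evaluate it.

MU_x/MU_y = (3·y)/(2·x); tangency sets this equal to p_x/p_y.
Rearranging, p_y·y = (2/3)·p_x·x. Substituting into the budget gives p_x·x·(1 + (2/3)) = M.
Demand: x*(p_x,p_y,M) = 0.6·M/p_x and y* = 0.4·M/p_y.
At p_x=18.15, p_y=11, M=75: x* = 0.6·75/18.15 = 2.4793.

x* = 2.4793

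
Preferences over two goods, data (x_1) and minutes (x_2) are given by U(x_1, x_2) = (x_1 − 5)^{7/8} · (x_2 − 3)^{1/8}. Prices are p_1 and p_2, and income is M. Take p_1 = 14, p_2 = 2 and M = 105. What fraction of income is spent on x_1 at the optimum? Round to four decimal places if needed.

share on x_1 = 0.9083

This is Cobb-Douglas in (x_1−5, x_2−3): tangency gives 0.875·p_2·(x_2−3) = 0.125·p_1·(x_1−5).
After buying the subsistence bundle (5, 3), a share 0.875 of the remaining income goes to x_1: x_1* = 5 + 0.875·(M − 5p_1 − 3p_2)/p_1.
Discretionary income = 105 − 5·14 − 3·2 = 29; x_1* = 5 + 0.875·29/14 = 6.8125; x_2* = 3 + 0.125·29/2 = 4.8125.
Expenditure on x_1: 14·6.8125 = 95.375; share = 0.9083.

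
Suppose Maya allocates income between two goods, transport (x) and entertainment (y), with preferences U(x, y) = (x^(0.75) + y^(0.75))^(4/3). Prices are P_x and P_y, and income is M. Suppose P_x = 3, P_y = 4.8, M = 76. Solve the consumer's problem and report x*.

x* = 20.3621

From the CES first-order condition, (y/x)^(0.25) = P_x/P_y.
Solve for the ratio: y/x = [P_x/P_y]^(4).
With the ratio pinned down, the budget gives x* = M/(P_x + P_y·(y/x)) and y* = (y/x)·x*.
Numerically y/x = 0.152588, so x* = 76/(3 + 4.8·0.152588) = 20.3621.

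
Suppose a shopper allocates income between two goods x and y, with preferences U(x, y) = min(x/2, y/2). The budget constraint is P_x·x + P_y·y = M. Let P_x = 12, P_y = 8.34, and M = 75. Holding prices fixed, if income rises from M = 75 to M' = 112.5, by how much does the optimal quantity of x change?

Leontief preferences: the optimum is at the kink where x/2 = y/2, i.e. y = x.
Budget: P_x·x + P_y·x = M, so (2·P_x + 2·P_y)·x = 2·M.
Demand: x*(P_x,P_y,M) = 2·M/(2·P_x + 2·P_y), y* = 2·M/(2·P_x + 2·P_y).
Here 2·12 + 2·8.34 = 40.68, giving x* = 3.6873.
At M' = 112.5: x* = 5.531. Change: 5.531 − 3.6873 = 1.8437.

Δx* = 1.8437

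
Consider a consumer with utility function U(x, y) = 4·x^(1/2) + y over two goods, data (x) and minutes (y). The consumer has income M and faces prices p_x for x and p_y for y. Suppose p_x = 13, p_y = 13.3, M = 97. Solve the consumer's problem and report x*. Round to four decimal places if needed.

x* = 4.1867

Set MRS = p_x/p_y: 2·x^(−1/2) = p_x/p_y.
Solve: √x = 2·p_y/p_x, so x*(p_x,p_y) = (2·p_y/p_x)², and y* = (M − p_x·x*)/p_y.
Plugging in: x* = (2·13.3/13)² = 4.1867.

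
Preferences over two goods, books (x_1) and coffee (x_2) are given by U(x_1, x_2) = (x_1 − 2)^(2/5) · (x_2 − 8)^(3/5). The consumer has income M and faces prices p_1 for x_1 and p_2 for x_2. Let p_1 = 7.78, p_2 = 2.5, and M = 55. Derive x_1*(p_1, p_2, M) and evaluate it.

x_1* = 2.9995

This is Cobb-Douglas in (x_1−2, x_2−8): tangency gives 0.4·p_2·(x_2−8) = 0.6·p_1·(x_1−2).
After buying the subsistence bundle (2, 8), a share 0.4 of the remaining income goes to x_1: x_1* = 2 + 0.4·(M − 2p_1 − 8p_2)/p_1.
Discretionary income = 55 − 2·7.78 − 8·2.5 = 19.44; x_1* = 2 + 0.4·19.44/7.78 = 2.9995.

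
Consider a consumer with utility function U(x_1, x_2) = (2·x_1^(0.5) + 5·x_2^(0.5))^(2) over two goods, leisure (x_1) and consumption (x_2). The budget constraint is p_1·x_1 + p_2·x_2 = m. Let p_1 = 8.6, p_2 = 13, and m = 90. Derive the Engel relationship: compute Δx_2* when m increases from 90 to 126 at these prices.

Δx_2* = 2.2299

From the CES first-order condition, (2/5)·(x_2/x_1)^(0.5) = p_1/p_2.
Solve for the ratio: x_2/x_1 = [(5/2)·p_1/p_2]^(2).
With the ratio pinned down, the budget gives x_1* = m/(p_1 + p_2·(x_2/x_1)) and x_2* = (x_2/x_1)·x_1*.
Numerically x_2/x_1 = 2.735207, so x_1* = 90/(8.6 + 13·2.735207) = 2.0381 and x_2* = 2.735207·2.0381 = 5.5748.
At m' = 126: x_2* = 7.8047. Change: 7.8047 − 5.5748 = 2.2299.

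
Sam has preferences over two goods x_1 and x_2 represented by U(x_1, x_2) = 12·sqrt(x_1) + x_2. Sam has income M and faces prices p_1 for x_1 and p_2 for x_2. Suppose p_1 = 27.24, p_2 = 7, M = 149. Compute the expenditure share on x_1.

MU_x_1 = 6/√x_1, MU_x_2 = 1. Tangency: 6/√x_1 = p_1/p_2.
Solve: √x_1 = 6·p_2/p_1, so x_1*(p_1,p_2) = (6·p_2/p_1)², and x_2* = (M − p_1·x_1*)/p_2.
Plugging in: x_1* = (6·7/27.24)² = 2.3773, x_2* = 12.0346.
Expenditure on x_1: 27.24·2.3773 = 64.7577; share = 0.4346.

share on x_1 = 0.4346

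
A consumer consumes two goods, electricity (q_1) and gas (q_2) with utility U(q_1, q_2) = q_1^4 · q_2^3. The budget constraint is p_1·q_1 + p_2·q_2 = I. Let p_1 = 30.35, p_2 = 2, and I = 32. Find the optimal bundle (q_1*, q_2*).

q_1* = 0.6025, q_2* = 6.8571

At p_1=30.35, p_2=2, I=32: q_1* = 4/7·32/30.35 = 0.6025, q_2* = 6.8571.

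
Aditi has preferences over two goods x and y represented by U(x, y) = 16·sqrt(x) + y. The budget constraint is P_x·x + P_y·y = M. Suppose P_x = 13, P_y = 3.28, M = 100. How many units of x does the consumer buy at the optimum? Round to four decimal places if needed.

x* = 4.0742

Set MRS = P_x/P_y: 8·x^(−1/2) = P_x/P_y.
Solve: √x = 8·P_y/P_x, so x*(P_x,P_y) = (8·P_y/P_x)², and y* = (M − P_x·x*)/P_y.
Plugging in: x* = (8·3.28/13)² = 4.0742.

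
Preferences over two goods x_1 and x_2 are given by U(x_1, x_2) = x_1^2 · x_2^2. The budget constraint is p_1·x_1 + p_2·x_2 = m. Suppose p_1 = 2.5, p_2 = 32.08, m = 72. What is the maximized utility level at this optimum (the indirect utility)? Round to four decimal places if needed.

V = 261.1327

The MRS is x_2/x_1. Set MRS = p_1/p_2.
So 2·p_2·x_2 = 2·p_1·x_1; combined with the budget, a share 0.5 of income goes to x_1.
Demand: x_1*(p_1,p_2,m) = 0.5·m/p_1 and x_2* = 0.5·m/p_2.
At p_1=2.5, p_2=32.08, m=72: x_1* = 0.5·72/2.5 = 14.4, x_2* = 1.1222.
Utility at the optimum: U(14.4, 1.1222) = 261.1327.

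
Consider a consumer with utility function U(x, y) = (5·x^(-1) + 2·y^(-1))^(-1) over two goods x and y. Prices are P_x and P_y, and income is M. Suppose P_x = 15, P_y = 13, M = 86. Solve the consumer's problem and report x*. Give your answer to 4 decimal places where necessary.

MRS = MU_x/MU_y = (5/2)·(y/x)^(2). Set equal to P_x/P_y.
Hence y/x = ((2/5)·P_x/P_y)^(1/(2)), i.e. raised to the 0.5 power.
With the ratio pinned down, the budget gives x* = M/(P_x + P_y·(y/x)) and y* = (y/x)·x*.
Numerically y/x = 0.679366, so x* = 86/(15 + 13·0.679366) = 3.6086.

x* = 3.6086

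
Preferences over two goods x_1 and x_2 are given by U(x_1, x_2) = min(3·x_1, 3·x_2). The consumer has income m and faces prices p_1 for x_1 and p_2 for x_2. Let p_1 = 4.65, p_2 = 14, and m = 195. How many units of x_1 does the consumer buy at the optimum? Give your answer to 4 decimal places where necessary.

x_1* = 10.4558

Demand: x_1*(p_1,p_2,m) = 3·m/(3·p_1 + 3·p_2), x_2* = 3·m/(3·p_1 + 3·p_2).
Here 3·4.65 + 3·14 = 55.95, giving x_1* = 10.4558.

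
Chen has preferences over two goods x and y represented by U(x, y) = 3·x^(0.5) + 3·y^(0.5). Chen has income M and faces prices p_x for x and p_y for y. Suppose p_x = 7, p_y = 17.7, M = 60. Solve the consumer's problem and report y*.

MRS = MU_x/MU_y = (y/x)^(0.5). Set equal to p_x/p_y.
Solve for the ratio: y/x = [p_x/p_y]^(2).
With the ratio pinned down, the budget gives x* = M/(p_x + p_y·(y/x)) and y* = (y/x)·x*.
Numerically y/x = 0.156405, so x* = 60/(7 + 17.7·0.156405) = 6.1423 and y* = 0.156405·6.1423 = 0.9607.

y* = 0.9607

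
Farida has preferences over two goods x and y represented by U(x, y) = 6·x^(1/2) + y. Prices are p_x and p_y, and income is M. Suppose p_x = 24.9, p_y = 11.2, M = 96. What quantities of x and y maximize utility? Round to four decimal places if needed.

x* = 1.8209, y* = 4.5232

MU_x = 3/√x, MU_y = 1. Tangency: 3/√x = p_x/p_y.
Thus x* = (3·p_y/p_x)² — independent of M — with the rest of income spent on y.
Plugging in: x* = (3·11.2/24.9)² = 1.8209, y* = 4.5232.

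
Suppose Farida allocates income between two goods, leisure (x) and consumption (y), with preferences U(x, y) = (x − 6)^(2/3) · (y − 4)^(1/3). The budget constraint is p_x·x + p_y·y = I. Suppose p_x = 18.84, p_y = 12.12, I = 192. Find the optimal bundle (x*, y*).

x* = 7.0786, y* = 4.8383

After buying the subsistence bundle (6, 4), a share 2/3 of the remaining income goes to x: x* = 6 + 2/3·(I − 6p_x − 4p_y)/p_x.
Discretionary income = 192 − 6·18.84 − 4·12.12 = 30.48; x* = 6 + 2/3·30.48/18.84 = 7.0786; y* = 4 + 1/3·30.48/12.12 = 4.8383.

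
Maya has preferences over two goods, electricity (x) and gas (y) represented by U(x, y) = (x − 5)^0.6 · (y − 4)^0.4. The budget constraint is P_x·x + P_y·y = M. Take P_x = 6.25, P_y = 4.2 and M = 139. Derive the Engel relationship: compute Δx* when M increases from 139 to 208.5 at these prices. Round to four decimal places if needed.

Δx* = 6.672

This is Cobb-Douglas in (x−5, y−4): tangency gives 0.6·P_y·(y−4) = 0.4·P_x·(x−5).
After buying the subsistence bundle (5, 4), a share 0.6 of the remaining income goes to x: x* = 5 + 0.6·(M − 5P_x − 4P_y)/P_x.
Discretionary income = 139 − 5·6.25 − 4·4.2 = 90.95; x* = 5 + 0.6·90.95/6.25 = 13.7312.
At M' = 208.5: x* = 20.4032. Change: 20.4032 − 13.7312 = 6.672.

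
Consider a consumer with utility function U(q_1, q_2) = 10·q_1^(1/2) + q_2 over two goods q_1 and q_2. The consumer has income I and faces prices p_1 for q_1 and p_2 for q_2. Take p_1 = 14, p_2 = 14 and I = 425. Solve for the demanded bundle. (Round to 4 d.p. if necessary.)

q_1* = 25, q_2* = 5.3571

MU_q_1 = 5/√q_1, MU_q_2 = 1. Tangency: 5/√q_1 = p_1/p_2.
Solve: √q_1 = 5·p_2/p_1, so q_1*(p_1,p_2) = (5·p_2/p_1)², and q_2* = (I − p_1·q_1*)/p_2.
Plugging in: q_1* = (5·14/14)² = 25, q_2* = 5.3571.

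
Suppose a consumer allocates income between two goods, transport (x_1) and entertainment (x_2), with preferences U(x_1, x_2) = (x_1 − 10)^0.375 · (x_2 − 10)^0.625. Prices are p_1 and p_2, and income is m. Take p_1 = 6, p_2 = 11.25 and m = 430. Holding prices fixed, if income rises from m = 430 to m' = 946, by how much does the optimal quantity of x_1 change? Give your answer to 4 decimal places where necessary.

Δx_1* = 32.25

MRS = (3/5)·(x_2−10)/(x_1−10). Tangency with p_1/p_2 gives x_2−10 = (5/3)·(p_1/p_2)·(x_1−10).
After buying the subsistence bundle (10, 10), a share 0.375 of the remaining income goes to x_1: x_1* = 10 + 0.375·(m − 10p_1 − 10p_2)/p_1.
Discretionary income = 430 − 10·6 − 10·11.25 = 257.5; x_1* = 10 + 0.375·257.5/6 = 26.0938.
At m' = 946: x_1* = 58.3438. Change: 58.3438 − 26.0938 = 32.25.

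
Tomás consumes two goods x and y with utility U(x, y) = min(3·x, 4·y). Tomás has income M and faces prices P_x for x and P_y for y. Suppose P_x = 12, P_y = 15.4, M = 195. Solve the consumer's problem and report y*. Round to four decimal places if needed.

y* = 6.2102

With perfect complements, no substitution: consume in ratio x:y = 4:3.
Budget: P_x·x + P_y·(3/4)·x = M, so (4·P_x + 3·P_y)·x = 4·M.
Demand: x*(P_x,P_y,M) = 4·M/(4·P_x + 3·P_y), y* = 3·M/(4·P_x + 3·P_y).
Here 4·12 + 3·15.4 = 94.2, giving y* = 6.2102.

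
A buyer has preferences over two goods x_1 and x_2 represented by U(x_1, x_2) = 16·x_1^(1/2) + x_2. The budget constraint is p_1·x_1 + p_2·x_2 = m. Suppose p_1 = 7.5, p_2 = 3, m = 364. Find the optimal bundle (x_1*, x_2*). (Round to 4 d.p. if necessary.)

x_1* = 10.24, x_2* = 95.7333

Plugging in: x_1* = (8·3/7.5)² = 10.24, x_2* = 95.7333.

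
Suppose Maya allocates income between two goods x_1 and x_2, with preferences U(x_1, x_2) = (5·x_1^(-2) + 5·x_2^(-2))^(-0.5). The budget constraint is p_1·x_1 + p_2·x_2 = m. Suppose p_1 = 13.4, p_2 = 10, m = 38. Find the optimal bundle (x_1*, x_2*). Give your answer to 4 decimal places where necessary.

From the CES first-order condition, (x_2/x_1)^(3) = p_1/p_2.
Hence x_2/x_1 = (p_1/p_2)^(1/(3)), i.e. raised to the 1/3 power.
Substitute x_2 = (x_2/x_1)·x_1 into the budget: x_1* = m/(p_1 + p_2·(x_2/x_1)).
Numerically x_2/x_1 = 1.102474, so x_1* = 38/(13.4 + 10·1.102474) = 1.5558 and x_2* = 1.102474·1.5558 = 1.7152.

x_1* = 1.5558, x_2* = 1.7152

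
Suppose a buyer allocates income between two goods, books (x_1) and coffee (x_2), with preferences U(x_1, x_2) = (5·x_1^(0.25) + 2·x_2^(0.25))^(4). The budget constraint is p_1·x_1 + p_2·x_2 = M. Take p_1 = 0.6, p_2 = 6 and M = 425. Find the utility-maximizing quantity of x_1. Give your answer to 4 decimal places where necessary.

MU_x_1 ∝ 5·x_1^(-0.75), MU_x_2 ∝ 2·x_2^(-0.75), so MRS = (5/2)·(x_2/x_1)^(0.75) = p_1/p_2.
Hence x_2/x_1 = ((2/5)·p_1/p_2)^(1/(0.75)), i.e. raised to the 4/3 power.
Substitute x_2 = (x_2/x_1)·x_1 into the budget: x_1* = M/(p_1 + p_2·(x_2/x_1)).
Numerically x_2/x_1 = 0.01368, so x_1* = 425/(0.6 + 6·0.01368) = 623.0951.

x_1* = 623.0951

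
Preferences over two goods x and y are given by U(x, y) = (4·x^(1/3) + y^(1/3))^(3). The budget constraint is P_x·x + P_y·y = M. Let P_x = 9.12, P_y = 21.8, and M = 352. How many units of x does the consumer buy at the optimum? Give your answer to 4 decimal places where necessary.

Numerically y/x = 0.033823, so x* = 352/(9.12 + 21.8·0.033823) = 35.7094.

x* = 35.7094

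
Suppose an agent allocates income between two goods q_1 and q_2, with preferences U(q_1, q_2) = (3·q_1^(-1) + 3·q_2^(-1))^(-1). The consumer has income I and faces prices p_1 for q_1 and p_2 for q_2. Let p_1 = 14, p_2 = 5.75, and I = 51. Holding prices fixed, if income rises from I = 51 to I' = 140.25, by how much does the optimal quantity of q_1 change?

Δq_1* = 3.8851

Substitute q_2 = (q_2/q_1)·q_1 into the budget: q_1* = I/(p_1 + p_2·(q_2/q_1)).
Numerically q_2/q_1 = 1.560379, so q_1* = 51/(14 + 5.75·1.560379) = 2.2201.
At I' = 140.25: q_1* = 6.1052. Change: 6.1052 − 2.2201 = 3.8851.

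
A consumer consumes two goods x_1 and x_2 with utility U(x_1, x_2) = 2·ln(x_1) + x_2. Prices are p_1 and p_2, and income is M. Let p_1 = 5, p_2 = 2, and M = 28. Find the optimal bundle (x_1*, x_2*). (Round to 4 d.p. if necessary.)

MU_x_1 = 2/x_1, MU_x_2 = 1. Tangency: 2/x_1 = p_1/p_2.
So x_1*(p_1,p_2) = 2·p_2/p_1, independent of income; and x_2* = (M − 2·p_2)/p_2.
At the given prices: x_1* = 2·2/5 = 0.8, and x_2* = 12.

x_1* = 0.8, x_2* = 12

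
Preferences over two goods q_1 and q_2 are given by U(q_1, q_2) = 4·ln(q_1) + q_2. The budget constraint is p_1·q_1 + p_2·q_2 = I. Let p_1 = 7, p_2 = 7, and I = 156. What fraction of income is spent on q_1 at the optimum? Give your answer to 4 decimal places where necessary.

Set MRS = p_1/p_2: (4/q_1)/1 = p_1/p_2.
So q_1*(p_1,p_2) = 4·p_2/p_1, independent of income; and q_2* = (I − 4·p_2)/p_2.
At the given prices: q_1* = 4·7/7 = 4, and q_2* = 18.2857.
Expenditure on q_1: 7·4 = 28; share = 0.1795.

share on q_1 = 0.1795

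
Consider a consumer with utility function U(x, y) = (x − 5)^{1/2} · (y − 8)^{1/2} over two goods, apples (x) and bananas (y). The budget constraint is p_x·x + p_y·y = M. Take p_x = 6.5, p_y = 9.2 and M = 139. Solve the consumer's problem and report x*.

x* = 7.5308

Discretionary income = 139 − 5·6.5 − 8·9.2 = 32.9; x* = 5 + 0.5·32.9/6.5 = 7.5308.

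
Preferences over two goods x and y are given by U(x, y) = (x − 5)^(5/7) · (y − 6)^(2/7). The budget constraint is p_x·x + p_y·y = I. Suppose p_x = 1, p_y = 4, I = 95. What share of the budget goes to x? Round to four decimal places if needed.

After buying the subsistence bundle (5, 6), a share 5/7 of the remaining income goes to x: x* = 5 + 5/7·(I − 5p_x − 6p_y)/p_x.
Discretionary income = 95 − 5·1 − 6·4 = 66; x* = 5 + 5/7·66/1 = 52.1429; y* = 6 + 2/7·66/4 = 10.7143.
Expenditure on x: 1·52.1429 = 52.1429; share = 0.5489.

share on x = 0.5489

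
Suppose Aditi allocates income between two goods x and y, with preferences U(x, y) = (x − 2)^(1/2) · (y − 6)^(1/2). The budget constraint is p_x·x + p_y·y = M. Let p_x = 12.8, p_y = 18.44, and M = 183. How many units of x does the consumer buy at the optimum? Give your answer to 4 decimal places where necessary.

x* = 3.8266

This is Cobb-Douglas in (x−2, y−6): tangency gives 0.5·p_y·(y−6) = 0.5·p_x·(x−2).
After buying the subsistence bundle (2, 6), a share 0.5 of the remaining income goes to x: x* = 2 + 0.5·(M − 2p_x − 6p_y)/p_x.
Discretionary income = 183 − 2·12.8 − 6·18.44 = 46.76; x* = 2 + 0.5·46.76/12.8 = 3.8266.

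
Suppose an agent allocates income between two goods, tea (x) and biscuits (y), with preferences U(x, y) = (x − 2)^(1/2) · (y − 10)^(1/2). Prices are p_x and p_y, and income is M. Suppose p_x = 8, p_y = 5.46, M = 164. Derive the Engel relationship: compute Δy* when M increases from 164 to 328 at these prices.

Δy* = 15.0183

Let x' = x−2, y' = y−10. MRS = y'/x' = p_x/p_y.
Substituting into the budget: x* = 2 + 0.5·(M − 2·p_x − 10·p_y)/p_x, and y* = 10 + 0.5·(…)/p_y.
Discretionary income = 164 − 2·8 − 10·5.46 = 93.4; y* = 10 + 0.5·93.4/5.46 = 18.5531.
At M' = 328: y* = 33.5714. Change: 33.5714 − 18.5531 = 15.0183.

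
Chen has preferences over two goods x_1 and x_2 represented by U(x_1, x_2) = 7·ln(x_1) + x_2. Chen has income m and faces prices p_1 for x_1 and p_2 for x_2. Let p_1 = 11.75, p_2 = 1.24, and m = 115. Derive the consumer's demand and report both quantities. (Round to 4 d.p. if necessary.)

x_1* = 0.7387, x_2* = 85.7419

MU_x_1 = 7/x_1, MU_x_2 = 1. Tangency: 7/x_1 = p_1/p_2.
So x_1*(p_1,p_2) = 7·p_2/p_1, independent of income; and x_2* = (m − 7·p_2)/p_2.
At the given prices: x_1* = 7·1.24/11.75 = 0.7387, and x_2* = 85.7419.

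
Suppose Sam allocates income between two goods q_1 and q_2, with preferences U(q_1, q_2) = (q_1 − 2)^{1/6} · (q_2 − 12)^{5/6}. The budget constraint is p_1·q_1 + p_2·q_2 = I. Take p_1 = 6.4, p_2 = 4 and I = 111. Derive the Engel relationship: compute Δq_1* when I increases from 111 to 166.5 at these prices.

Let q_1' = q_1−2, q_2' = q_2−12. MRS = (1/5)·q_2'/q_1' = p_1/p_2.
Substituting into the budget: q_1* = 2 + 1/6·(I − 2·p_1 − 12·p_2)/p_1, and q_2* = 12 + 5/6·(…)/p_2.
Discretionary income = 111 − 2·6.4 − 12·4 = 50.2; q_1* = 2 + 1/6·50.2/6.4 = 3.3073.
At I' = 166.5: q_1* = 4.7526. Change: 4.7526 − 3.3073 = 1.4453.

Δq_1* = 1.4453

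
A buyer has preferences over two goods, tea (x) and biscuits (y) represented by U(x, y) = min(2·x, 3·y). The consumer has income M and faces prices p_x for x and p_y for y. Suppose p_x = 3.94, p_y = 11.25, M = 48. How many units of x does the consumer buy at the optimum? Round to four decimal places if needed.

x* = 4.1958

Leontief preferences: the optimum is at the kink where x/3 = y/2, i.e. y = (2/3)·x.
Budget: p_x·x + p_y·(2/3)·x = M, so (3·p_x + 2·p_y)·x = 3·M.
Demand: x*(p_x,p_y,M) = 3·M/(3·p_x + 2·p_y), y* = 2·M/(3·p_x + 2·p_y).
Here 3·3.94 + 2·11.25 = 34.32, giving x* = 4.1958.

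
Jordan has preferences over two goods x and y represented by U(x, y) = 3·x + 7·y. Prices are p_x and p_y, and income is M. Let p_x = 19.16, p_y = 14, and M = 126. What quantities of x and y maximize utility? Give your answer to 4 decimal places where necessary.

x* = 0, y* = 9

y gives more utility per dollar, so spend all income on y: y* = M/p_y, x* = 0.
Numerically: x* = 0, y* = 9.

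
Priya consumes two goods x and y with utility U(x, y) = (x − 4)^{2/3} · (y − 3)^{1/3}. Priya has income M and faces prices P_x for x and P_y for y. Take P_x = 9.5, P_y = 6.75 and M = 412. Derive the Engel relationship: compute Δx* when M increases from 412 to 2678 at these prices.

MRS = 2·(y−3)/(x−4). Tangency with P_x/P_y gives y−3 = (1/2)·(P_x/P_y)·(x−4).
After buying the subsistence bundle (4, 3), a share 2/3 of the remaining income goes to x: x* = 4 + 2/3·(M − 4P_x − 3P_y)/P_x.
Discretionary income = 412 − 4·9.5 − 3·6.75 = 353.75; x* = 4 + 2/3·353.75/9.5 = 28.8246.
At M' = 2678: x* = 187.8421. Change: 187.8421 − 28.8246 = 159.0175.

Δx* = 159.0175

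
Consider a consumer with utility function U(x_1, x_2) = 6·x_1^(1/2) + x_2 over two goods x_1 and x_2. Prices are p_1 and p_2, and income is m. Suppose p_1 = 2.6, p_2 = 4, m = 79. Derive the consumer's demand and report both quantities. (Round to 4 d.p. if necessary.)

x_1* = 21.3018, x_2* = 5.9038

Set MRS = p_1/p_2: 3·x_1^(−1/2) = p_1/p_2.
Solve: √x_1 = 3·p_2/p_1, so x_1*(p_1,p_2) = (3·p_2/p_1)², and x_2* = (m − p_1·x_1*)/p_2.
Plugging in: x_1* = (3·4/2.6)² = 21.3018, x_2* = 5.9038.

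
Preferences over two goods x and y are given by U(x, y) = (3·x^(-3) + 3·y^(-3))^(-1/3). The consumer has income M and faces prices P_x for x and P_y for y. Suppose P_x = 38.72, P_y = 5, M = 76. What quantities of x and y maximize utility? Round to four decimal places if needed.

MU_x ∝ 3·x^(-4), MU_y ∝ 3·y^(-4), so MRS = (y/x)^(4) = P_x/P_y.
Solve for the ratio: y/x = [P_x/P_y]^(0.25).
With the ratio pinned down, the budget gives x* = M/(P_x + P_y·(y/x)) and y* = (y/x)·x*.
Numerically y/x = 1.668174, so x* = 76/(38.72 + 5·1.668174) = 1.6149 and y* = 1.668174·1.6149 = 2.694.

x* = 1.6149, y* = 2.694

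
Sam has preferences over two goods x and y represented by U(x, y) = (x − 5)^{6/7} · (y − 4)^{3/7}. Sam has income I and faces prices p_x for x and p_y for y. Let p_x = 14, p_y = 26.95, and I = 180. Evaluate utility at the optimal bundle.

This is Cobb-Douglas in (x−5, y−4): tangency gives 6/7·p_y·(y−4) = 3/7·p_x·(x−5).
After buying the subsistence bundle (5, 4), a share 2/3 of the remaining income goes to x: x* = 5 + 2/3·(I − 5p_x − 4p_y)/p_x.
Discretionary income = 180 − 5·14 − 4·26.95 = 2.2; x* = 5 + 2/3·2.2/14 = 5.1048; y* = 4 + 1/3·2.2/26.95 = 4.0272.
Utility at the optimum: U(5.1048, 4.0272) = 0.0309.

V = 0.0309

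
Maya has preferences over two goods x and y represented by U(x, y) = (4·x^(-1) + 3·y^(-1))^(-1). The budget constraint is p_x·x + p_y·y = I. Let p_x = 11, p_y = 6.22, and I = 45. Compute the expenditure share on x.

share on x = 0.6056

With the ratio pinned down, the budget gives x* = I/(p_x + p_y·(y/x)) and y* = (y/x)·x*.
Numerically y/x = 1.15168, so x* = 45/(11 + 6.22·1.15168) = 2.4775 and y* = 1.15168·2.4775 = 2.8533.
Expenditure on x: 11·2.4775 = 27.2525; share = 0.6056.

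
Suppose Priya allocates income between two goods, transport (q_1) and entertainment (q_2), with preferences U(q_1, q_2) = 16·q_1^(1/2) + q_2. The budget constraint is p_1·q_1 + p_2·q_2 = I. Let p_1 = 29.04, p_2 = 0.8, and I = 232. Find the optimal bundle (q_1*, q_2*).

MU_q_1 = 8/√q_1, MU_q_2 = 1. Tangency: 8/√q_1 = p_1/p_2.
Solve: √q_1 = 8·p_2/p_1, so q_1*(p_1,p_2) = (8·p_2/p_1)², and q_2* = (I − p_1·q_1*)/p_2.
Plugging in: q_1* = (8·0.8/29.04)² = 0.0486, q_2* = 288.2369.

q_1* = 0.0486, q_2* = 288.2369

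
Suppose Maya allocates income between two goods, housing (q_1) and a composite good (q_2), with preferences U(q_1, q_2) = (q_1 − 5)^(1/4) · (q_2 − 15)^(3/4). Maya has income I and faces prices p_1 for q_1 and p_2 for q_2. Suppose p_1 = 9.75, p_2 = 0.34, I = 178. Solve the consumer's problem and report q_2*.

MRS = (1/3)·(q_2−15)/(q_1−5). Tangency with p_1/p_2 gives q_2−15 = 3·(p_1/p_2)·(q_1−5).
After buying the subsistence bundle (5, 15), a share 0.25 of the remaining income goes to q_1: q_1* = 5 + 0.25·(I − 5p_1 − 15p_2)/p_1.
Discretionary income = 178 − 5·9.75 − 15·0.34 = 124.15; q_2* = 15 + 0.75·124.15/0.34 = 288.8603.

q_2* = 288.8603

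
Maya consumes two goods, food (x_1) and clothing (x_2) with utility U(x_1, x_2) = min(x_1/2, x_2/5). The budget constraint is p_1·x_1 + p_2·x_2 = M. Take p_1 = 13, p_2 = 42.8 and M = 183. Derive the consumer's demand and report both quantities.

x_1* = 1.525, x_2* = 3.8125

With perfect complements, no substitution: consume in ratio x_1:x_2 = 2:5.
Budget: p_1·x_1 + p_2·(5/2)·x_1 = M, so (2·p_1 + 5·p_2)·x_1 = 2·M.
Demand: x_1*(p_1,p_2,M) = 2·M/(2·p_1 + 5·p_2), x_2* = 5·M/(2·p_1 + 5·p_2).
Here 2·13 + 5·42.8 = 240, giving x_1* = 1.525 and x_2* = 3.8125.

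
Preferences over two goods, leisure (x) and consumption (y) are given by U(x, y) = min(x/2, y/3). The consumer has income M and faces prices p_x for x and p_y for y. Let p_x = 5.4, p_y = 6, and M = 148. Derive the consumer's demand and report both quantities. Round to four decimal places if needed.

With perfect complements, no substitution: consume in ratio x:y = 2:3.
Budget: p_x·x + p_y·(3/2)·x = M, so (2·p_x + 3·p_y)·x = 2·M.
Demand: x*(p_x,p_y,M) = 2·M/(2·p_x + 3·p_y), y* = 3·M/(2·p_x + 3·p_y).
Here 2·5.4 + 3·6 = 28.8, giving x* = 10.2778 and y* = 15.4167.

x* = 10.2778, y* = 15.4167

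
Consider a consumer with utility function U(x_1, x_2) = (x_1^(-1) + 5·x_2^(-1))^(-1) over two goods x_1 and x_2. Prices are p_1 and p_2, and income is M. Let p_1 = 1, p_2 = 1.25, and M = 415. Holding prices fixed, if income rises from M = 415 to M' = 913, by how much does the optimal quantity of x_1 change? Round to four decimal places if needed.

Δx_1* = 142.2857

MRS = MU_x_1/MU_x_2 = (1/5)·(x_2/x_1)^(2). Set equal to p_1/p_2.
Hence x_2/x_1 = (5·p_1/p_2)^(1/(2)), i.e. raised to the 0.5 power.
With the ratio pinned down, the budget gives x_1* = M/(p_1 + p_2·(x_2/x_1)) and x_2* = (x_2/x_1)·x_1*.
Numerically x_2/x_1 = 2, so x_1* = 415/(1 + 1.25·2) = 118.5714.
At M' = 913: x_1* = 260.8571. Change: 260.8571 − 118.5714 = 142.2857.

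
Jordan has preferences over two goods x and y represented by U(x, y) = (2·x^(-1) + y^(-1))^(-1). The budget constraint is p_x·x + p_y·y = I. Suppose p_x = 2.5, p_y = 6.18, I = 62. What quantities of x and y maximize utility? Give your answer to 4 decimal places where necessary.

x* = 11.7438, y* = 5.2816

Numerically y/x = 0.449739, so x* = 62/(2.5 + 6.18·0.449739) = 11.7438 and y* = 0.449739·11.7438 = 5.2816.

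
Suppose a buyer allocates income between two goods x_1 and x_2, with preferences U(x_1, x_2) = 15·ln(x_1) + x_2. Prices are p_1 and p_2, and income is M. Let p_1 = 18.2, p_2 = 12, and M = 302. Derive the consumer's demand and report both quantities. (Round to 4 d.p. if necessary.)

x_1* = 9.8901, x_2* = 10.1667

MU_x_1 = 15/x_1, MU_x_2 = 1. Tangency: 15/x_1 = p_1/p_2.
So x_1*(p_1,p_2) = 15·p_2/p_1, independent of income; and x_2* = (M − 15·p_2)/p_2.
At the given prices: x_1* = 15·12/18.2 = 9.8901, and x_2* = 10.1667.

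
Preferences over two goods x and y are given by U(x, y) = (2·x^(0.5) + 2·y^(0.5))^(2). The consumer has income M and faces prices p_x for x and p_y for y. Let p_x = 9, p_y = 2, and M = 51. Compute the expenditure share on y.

From the CES first-order condition, (y/x)^(0.5) = p_x/p_y.
Solve for the ratio: y/x = [p_x/p_y]^(2).
Substitute y = (y/x)·x into the budget: x* = M/(p_x + p_y·(y/x)).
Numerically y/x = 20.25, so x* = 51/(9 + 2·20.25) = 1.0303 and y* = 20.25·1.0303 = 20.8636.
Expenditure on y: 2·20.8636 = 41.7273; share = 0.8182.

share on y = 0.8182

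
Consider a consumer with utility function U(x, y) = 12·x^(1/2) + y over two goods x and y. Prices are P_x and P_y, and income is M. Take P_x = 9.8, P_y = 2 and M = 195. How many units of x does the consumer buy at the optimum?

Set MRS = P_x/P_y: 6·x^(−1/2) = P_x/P_y.
Solve: √x = 6·P_y/P_x, so x*(P_x,P_y) = (6·P_y/P_x)², and y* = (M − P_x·x*)/P_y.
Plugging in: x* = (6·2/9.8)² = 1.4994.

x* = 1.4994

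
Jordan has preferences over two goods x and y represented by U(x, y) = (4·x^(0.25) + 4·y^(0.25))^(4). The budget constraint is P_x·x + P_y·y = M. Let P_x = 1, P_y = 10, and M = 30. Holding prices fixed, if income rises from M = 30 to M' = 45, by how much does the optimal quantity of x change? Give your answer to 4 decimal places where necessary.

Δx* = 10.2448

MU_x ∝ 4·x^(-0.75), MU_y ∝ 4·y^(-0.75), so MRS = (y/x)^(0.75) = P_x/P_y.
Solve for the ratio: y/x = [P_x/P_y]^(4/3).
With the ratio pinned down, the budget gives x* = M/(P_x + P_y·(y/x)) and y* = (y/x)·x*.
Numerically y/x = 0.046416, so x* = 30/(1 + 10·0.046416) = 20.4896.
At M' = 45: x* = 30.7344. Change: 30.7344 − 20.4896 = 10.2448.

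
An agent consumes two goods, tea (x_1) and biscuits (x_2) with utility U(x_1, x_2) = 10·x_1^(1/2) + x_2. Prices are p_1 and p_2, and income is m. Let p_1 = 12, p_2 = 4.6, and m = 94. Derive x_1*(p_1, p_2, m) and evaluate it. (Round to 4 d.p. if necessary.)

Utility is quasi-linear in x_2; the FOC for x_1 is 5/√x_1 = p_1/p_2.
Solve: √x_1 = 5·p_2/p_1, so x_1*(p_1,p_2) = (5·p_2/p_1)², and x_2* = (m − p_1·x_1*)/p_2.
Plugging in: x_1* = (5·4.6/12)² = 3.6736.

x_1* = 3.6736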